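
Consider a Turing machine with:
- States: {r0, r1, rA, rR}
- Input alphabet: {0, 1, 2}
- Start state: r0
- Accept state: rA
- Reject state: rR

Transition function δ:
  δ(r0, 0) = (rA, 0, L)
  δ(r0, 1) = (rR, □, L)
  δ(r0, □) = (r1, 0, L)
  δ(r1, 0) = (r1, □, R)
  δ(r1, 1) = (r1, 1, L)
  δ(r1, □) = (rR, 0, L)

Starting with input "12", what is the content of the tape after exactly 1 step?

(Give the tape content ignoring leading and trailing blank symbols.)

Execution trace:
Initial: [r0]12
Step 1: δ(r0, 1) = (rR, □, L) → [rR]□□2

The machine reaches the reject state rR and halts.

After 1 step, the tape (ignoring leading/trailing blanks) is: 2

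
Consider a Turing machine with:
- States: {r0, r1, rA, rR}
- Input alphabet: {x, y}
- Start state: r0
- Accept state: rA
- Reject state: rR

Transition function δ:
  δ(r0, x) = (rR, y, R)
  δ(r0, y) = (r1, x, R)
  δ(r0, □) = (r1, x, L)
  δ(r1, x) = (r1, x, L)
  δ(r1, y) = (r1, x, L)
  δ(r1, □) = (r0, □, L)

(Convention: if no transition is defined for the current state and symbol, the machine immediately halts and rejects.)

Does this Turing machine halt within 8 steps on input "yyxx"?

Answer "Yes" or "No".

Execution trace:
Initial: [r0]yyxx
Step 1: δ(r0, y) = (r1, x, R) → x[r1]yxx
Step 2: δ(r1, y) = (r1, x, L) → [r1]xxxx
Step 3: δ(r1, x) = (r1, x, L) → [r1]□xxxx
Step 4: δ(r1, □) = (r0, □, L) → [r0]□□xxxx
Step 5: δ(r0, □) = (r1, x, L) → [r1]□x□xxxx
Step 6: δ(r1, □) = (r0, □, L) → [r0]□□x□xxxx
Step 7: δ(r0, □) = (r1, x, L) → [r1]□x□x□xxxx
Step 8: δ(r1, □) = (r0, □, L) → [r0]□□x□x□xxxx

The machine has not reached a halting state after 8 steps.
The machine did not halt within the 8-step bound.

Answer: No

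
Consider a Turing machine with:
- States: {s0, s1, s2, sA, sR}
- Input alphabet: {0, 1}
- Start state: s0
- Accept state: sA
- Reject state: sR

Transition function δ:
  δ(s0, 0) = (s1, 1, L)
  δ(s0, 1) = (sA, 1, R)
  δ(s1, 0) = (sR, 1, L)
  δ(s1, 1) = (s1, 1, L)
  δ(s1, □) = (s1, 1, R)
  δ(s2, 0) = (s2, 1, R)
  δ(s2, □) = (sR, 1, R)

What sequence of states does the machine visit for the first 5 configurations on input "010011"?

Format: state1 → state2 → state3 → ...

Execution trace:
Initial: [s0]010011
Step 1: δ(s0, 0) = (s1, 1, L) → [s1]□110011
Step 2: δ(s1, □) = (s1, 1, R) → 1[s1]110011
Step 3: δ(s1, 1) = (s1, 1, L) → [s1]1110011
Step 4: δ(s1, 1) = (s1, 1, L) → [s1]□1110011

State sequence: s0 → s1 → s1 → s1 → s1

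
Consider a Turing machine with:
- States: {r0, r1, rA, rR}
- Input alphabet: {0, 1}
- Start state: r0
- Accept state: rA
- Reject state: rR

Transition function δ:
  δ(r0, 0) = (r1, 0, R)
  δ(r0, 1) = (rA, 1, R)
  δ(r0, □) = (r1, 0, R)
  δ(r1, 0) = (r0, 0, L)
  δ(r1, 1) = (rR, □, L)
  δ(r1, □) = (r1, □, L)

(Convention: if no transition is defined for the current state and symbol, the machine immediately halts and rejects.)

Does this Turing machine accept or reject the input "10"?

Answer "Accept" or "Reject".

Execution trace:
Initial: [r0]10
Step 1: δ(r0, 1) = (rA, 1, R) → 1[rA]0

The machine reaches the accept state rA and halts.

Answer: Accept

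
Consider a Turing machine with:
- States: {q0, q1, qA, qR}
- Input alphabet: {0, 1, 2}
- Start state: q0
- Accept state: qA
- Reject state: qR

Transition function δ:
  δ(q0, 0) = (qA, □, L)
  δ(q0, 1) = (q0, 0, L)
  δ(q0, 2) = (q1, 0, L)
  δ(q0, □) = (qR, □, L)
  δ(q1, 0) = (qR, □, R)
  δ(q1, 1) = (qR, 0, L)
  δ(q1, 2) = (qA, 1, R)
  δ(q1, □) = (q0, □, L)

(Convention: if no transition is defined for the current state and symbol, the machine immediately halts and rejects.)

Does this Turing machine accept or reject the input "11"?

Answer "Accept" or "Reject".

Execution trace:
Initial: [q0]11
Step 1: δ(q0, 1) = (q0, 0, L) → [q0]□01
Step 2: δ(q0, □) = (qR, □, L) → [qR]□□01

The machine reaches the reject state qR and halts.

Answer: Reject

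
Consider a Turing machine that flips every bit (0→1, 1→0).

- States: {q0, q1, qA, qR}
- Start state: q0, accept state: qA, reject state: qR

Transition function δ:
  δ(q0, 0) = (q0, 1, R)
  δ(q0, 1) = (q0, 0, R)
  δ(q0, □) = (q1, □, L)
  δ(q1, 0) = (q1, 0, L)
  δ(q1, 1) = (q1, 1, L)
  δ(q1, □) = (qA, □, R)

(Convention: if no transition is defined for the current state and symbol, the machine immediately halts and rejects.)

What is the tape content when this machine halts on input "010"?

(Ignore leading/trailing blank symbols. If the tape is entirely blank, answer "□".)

Execution trace:
Initial: [q0]010
Step 1: δ(q0, 0) = (q0, 1, R) → 1[q0]10
Step 2: δ(q0, 1) = (q0, 0, R) → 10[q0]0
Step 3: δ(q0, 0) = (q0, 1, R) → 101[q0]□
Step 4: δ(q0, □) = (q1, □, L) → 10[q1]1□
Step 5: δ(q1, 1) = (q1, 1, L) → 1[q1]01□
Step 6: δ(q1, 0) = (q1, 0, L) → [q1]101□
Step 7: δ(q1, 1) = (q1, 1, L) → [q1]□101□
Step 8: δ(q1, □) = (qA, □, R) → □[qA]101□

The machine reaches the accept state qA and halts.

Final tape (ignoring leading/trailing blanks): 101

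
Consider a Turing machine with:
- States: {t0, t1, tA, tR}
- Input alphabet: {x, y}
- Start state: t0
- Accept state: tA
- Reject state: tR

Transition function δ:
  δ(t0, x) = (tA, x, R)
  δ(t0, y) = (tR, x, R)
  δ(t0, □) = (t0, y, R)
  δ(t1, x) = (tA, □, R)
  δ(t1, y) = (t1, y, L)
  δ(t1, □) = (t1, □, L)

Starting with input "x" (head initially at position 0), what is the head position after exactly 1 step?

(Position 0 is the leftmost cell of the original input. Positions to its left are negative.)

Execution trace (head position shown):
Step 0: [t0]x  (head at position 0)
Step 1: move right → x[tA]□  (head at position 1)

After 1 step, the head is at position 1.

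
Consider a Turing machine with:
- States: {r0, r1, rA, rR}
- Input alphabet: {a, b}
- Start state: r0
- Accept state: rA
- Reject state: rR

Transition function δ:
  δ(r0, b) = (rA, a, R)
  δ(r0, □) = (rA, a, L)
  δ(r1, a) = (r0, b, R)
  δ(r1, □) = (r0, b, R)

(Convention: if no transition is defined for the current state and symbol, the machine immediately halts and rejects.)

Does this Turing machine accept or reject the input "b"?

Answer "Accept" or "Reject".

Execution trace:
Initial: [r0]b
Step 1: δ(r0, b) = (rA, a, R) → a[rA]□

The machine reaches the accept state rA and halts.

Answer: Accept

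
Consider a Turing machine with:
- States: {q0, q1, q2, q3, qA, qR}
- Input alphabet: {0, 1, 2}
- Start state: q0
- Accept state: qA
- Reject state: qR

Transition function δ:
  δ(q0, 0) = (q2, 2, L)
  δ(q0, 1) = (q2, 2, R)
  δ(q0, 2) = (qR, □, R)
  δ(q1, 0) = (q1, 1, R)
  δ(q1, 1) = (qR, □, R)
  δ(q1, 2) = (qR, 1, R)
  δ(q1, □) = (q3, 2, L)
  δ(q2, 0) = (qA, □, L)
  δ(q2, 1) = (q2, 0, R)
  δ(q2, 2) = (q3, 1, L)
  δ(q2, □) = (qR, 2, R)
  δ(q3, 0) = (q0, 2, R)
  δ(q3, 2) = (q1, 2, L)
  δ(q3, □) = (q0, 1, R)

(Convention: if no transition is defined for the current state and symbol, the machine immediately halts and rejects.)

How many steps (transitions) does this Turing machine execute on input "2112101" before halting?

Execution trace:
Initial: [q0]2112101
Step 1: δ(q0, 2) = (qR, □, R) → □[qR]112101

The machine reaches the reject state qR and halts.

The machine executed 1 step before halting.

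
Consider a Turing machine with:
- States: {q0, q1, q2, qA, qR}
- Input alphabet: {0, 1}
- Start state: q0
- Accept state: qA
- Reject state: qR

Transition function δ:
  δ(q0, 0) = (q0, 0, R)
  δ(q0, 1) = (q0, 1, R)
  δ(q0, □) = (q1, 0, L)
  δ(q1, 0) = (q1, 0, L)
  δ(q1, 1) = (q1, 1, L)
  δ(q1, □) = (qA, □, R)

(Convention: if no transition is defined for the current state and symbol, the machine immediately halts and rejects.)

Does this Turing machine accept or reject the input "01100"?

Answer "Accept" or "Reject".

Execution trace:
Initial: [q0]01100
Step 1: δ(q0, 0) = (q0, 0, R) → 0[q0]1100
Step 2: δ(q0, 1) = (q0, 1, R) → 01[q0]100
Step 3: δ(q0, 1) = (q0, 1, R) → 011[q0]00
Step 4: δ(q0, 0) = (q0, 0, R) → 0110[q0]0
Step 5: δ(q0, 0) = (q0, 0, R) → 01100[q0]□
Step 6: δ(q0, □) = (q1, 0, L) → 0110[q1]00
Step 7: δ(q1, 0) = (q1, 0, L) → 011[q1]000
Step 8: δ(q1, 0) = (q1, 0, L) → 01[q1]1000
Step 9: δ(q1, 1) = (q1, 1, L) → 0[q1]11000
Step 10: δ(q1, 1) = (q1, 1, L) → [q1]011000
Step 11: δ(q1, 0) = (q1, 0, L) → [q1]□011000
Step 12: δ(q1, □) = (qA, □, R) → □[qA]011000

The machine reaches the accept state qA and halts.

Answer: Accept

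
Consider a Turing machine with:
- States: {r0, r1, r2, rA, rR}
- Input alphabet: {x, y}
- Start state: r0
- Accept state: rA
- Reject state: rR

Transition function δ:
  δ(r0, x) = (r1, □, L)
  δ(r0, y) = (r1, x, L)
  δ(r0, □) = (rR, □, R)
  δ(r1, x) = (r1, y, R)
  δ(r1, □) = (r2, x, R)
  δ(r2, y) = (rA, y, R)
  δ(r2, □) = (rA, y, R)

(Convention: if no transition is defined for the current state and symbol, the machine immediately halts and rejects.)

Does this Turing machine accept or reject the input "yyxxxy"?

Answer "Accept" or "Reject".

Execution trace:
Initial: [r0]yyxxxy
Step 1: δ(r0, y) = (r1, x, L) → [r1]□xyxxxy
Step 2: δ(r1, □) = (r2, x, R) → x[r2]xyxxxy

No transition is defined for δ(r2, x). By convention the machine halts and rejects.

Answer: Reject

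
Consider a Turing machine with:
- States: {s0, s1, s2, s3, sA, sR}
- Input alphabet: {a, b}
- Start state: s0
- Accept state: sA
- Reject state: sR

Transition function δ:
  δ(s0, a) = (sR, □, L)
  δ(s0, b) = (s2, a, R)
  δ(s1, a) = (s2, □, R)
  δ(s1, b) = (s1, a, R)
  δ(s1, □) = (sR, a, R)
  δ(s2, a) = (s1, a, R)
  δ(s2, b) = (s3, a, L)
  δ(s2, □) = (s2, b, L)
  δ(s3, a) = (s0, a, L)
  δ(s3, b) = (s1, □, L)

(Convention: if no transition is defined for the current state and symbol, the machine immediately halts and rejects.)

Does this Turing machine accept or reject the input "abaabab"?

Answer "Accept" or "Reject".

Execution trace:
Initial: [s0]abaabab
Step 1: δ(s0, a) = (sR, □, L) → [sR]□□baabab

The machine reaches the reject state sR and halts.

Answer: Reject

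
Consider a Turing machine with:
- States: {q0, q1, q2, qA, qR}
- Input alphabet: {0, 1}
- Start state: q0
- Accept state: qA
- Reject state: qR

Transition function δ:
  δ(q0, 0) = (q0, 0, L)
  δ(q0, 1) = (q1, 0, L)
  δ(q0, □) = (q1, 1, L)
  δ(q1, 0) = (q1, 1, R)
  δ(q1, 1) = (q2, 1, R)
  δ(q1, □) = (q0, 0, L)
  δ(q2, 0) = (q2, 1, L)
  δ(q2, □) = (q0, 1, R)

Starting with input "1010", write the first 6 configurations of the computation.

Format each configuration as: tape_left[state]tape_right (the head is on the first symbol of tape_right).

Transitions applied:
Step 1: δ(q0, 1) = (q1, 0, L)
Step 2: δ(q1, □) = (q0, 0, L)
Step 3: δ(q0, □) = (q1, 1, L)
Step 4: δ(q1, □) = (q0, 0, L)
Step 5: δ(q0, □) = (q1, 1, L)

The first 6 configurations are:
[q0]1010 ⊢ [q1]□0010 ⊢ [q0]□00010 ⊢ [q1]□100010 ⊢ [q0]□0100010 ⊢ [q1]□10100010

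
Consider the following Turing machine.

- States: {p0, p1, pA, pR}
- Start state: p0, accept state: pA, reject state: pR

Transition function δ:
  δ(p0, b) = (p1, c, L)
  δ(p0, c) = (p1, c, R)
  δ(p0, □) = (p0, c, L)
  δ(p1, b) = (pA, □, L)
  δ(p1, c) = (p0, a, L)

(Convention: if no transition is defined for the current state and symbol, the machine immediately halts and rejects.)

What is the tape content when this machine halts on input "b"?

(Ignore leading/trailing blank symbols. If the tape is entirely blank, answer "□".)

Execution trace:
Initial: [p0]b
Step 1: δ(p0, b) = (p1, c, L) → [p1]□c

No transition is defined for δ(p1, □). By convention the machine halts and rejects.

Final tape (ignoring leading/trailing blanks): c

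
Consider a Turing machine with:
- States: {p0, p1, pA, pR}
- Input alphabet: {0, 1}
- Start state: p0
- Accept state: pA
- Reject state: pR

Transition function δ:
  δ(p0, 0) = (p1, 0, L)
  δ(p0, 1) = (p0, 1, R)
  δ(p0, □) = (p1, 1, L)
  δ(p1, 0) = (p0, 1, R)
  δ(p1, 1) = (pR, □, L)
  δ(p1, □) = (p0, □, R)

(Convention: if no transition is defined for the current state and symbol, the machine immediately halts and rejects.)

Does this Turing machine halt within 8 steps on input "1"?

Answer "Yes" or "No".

Execution trace:
Initial: [p0]1
Step 1: δ(p0, 1) = (p0, 1, R) → 1[p0]□
Step 2: δ(p0, □) = (p1, 1, L) → [p1]11
Step 3: δ(p1, 1) = (pR, □, L) → [pR]□□1

The machine reaches the reject state pR and halts.
The machine halted after 3 steps (within the 8-step bound).

Answer: Yes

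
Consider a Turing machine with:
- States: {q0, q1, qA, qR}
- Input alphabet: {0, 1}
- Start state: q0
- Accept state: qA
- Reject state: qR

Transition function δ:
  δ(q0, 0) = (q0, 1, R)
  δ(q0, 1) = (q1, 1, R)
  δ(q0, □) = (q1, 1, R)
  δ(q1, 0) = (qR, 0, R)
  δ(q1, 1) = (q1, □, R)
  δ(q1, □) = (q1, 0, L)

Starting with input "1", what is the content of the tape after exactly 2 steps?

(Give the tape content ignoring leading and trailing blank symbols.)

Execution trace:
Initial: [q0]1
Step 1: δ(q0, 1) = (q1, 1, R) → 1[q1]□
Step 2: δ(q1, □) = (q1, 0, L) → [q1]10

After 2 steps, the tape (ignoring leading/trailing blanks) is: 10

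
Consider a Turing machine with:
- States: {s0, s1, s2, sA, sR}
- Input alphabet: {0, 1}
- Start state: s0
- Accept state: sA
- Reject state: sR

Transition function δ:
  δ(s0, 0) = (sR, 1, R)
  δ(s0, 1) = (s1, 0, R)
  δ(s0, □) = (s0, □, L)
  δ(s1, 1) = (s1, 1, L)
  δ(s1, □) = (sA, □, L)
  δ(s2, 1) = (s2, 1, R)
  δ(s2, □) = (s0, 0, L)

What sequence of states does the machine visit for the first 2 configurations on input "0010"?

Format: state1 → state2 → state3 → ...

Execution trace:
Initial: [s0]0010
Step 1: δ(s0, 0) = (sR, 1, R) → 1[sR]010

The machine reaches the reject state sR and halts.

State sequence: s0 → sR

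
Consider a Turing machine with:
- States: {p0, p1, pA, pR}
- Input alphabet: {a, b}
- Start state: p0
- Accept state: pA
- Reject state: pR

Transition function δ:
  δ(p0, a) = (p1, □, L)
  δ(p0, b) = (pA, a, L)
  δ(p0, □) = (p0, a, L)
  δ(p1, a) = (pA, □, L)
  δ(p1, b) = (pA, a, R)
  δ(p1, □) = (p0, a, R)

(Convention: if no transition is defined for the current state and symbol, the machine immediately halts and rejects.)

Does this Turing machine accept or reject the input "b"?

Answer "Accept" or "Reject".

Execution trace:
Initial: [p0]b
Step 1: δ(p0, b) = (pA, a, L) → [pA]□a

The machine reaches the accept state pA and halts.

Answer: Accept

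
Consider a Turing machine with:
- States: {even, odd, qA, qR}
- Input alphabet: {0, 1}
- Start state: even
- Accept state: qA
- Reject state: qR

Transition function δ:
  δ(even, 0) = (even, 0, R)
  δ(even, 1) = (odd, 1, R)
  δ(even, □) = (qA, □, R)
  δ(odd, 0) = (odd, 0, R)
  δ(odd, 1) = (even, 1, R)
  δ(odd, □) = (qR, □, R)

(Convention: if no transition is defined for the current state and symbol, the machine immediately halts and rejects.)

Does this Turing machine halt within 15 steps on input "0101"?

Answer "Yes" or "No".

Execution trace:
Initial: [even]0101
Step 1: δ(even, 0) = (even, 0, R) → 0[even]101
Step 2: δ(even, 1) = (odd, 1, R) → 01[odd]01
Step 3: δ(odd, 0) = (odd, 0, R) → 010[odd]1
Step 4: δ(odd, 1) = (even, 1, R) → 0101[even]□
Step 5: δ(even, □) = (qA, □, R) → 0101□[qA]□

The machine reaches the accept state qA and halts.
The machine halted after 5 steps (within the 15-step bound).

Answer: Yes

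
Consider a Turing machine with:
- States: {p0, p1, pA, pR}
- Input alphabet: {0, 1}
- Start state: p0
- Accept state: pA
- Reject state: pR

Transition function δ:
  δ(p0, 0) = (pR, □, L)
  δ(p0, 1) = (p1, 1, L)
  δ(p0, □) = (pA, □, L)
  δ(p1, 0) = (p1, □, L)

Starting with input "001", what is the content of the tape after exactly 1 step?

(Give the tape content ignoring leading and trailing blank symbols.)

Execution trace:
Initial: [p0]001
Step 1: δ(p0, 0) = (pR, □, L) → [pR]□□01

The machine reaches the reject state pR and halts.

After 1 step, the tape (ignoring leading/trailing blanks) is: 01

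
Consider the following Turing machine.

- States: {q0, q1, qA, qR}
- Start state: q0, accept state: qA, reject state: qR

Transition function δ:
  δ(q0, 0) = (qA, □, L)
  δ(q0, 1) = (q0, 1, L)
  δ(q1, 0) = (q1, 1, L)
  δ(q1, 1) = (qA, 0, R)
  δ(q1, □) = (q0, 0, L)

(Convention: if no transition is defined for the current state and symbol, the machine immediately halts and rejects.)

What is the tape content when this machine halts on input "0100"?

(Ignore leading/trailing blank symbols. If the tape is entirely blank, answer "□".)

Execution trace:
Initial: [q0]0100
Step 1: δ(q0, 0) = (qA, □, L) → [qA]□□100

The machine reaches the accept state qA and halts.

Final tape (ignoring leading/trailing blanks): 100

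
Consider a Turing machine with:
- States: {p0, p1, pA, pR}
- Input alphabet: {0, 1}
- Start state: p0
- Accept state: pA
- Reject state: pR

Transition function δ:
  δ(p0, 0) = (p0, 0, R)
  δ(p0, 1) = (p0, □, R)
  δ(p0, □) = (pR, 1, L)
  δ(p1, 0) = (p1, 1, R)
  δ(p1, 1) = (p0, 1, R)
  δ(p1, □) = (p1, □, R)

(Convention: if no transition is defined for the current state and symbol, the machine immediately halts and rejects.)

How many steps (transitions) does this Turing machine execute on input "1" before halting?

Execution trace:
Initial: [p0]1
Step 1: δ(p0, 1) = (p0, □, R) → □[p0]□
Step 2: δ(p0, □) = (pR, 1, L) → [pR]□1

The machine reaches the reject state pR and halts.

The machine executed 2 steps before halting.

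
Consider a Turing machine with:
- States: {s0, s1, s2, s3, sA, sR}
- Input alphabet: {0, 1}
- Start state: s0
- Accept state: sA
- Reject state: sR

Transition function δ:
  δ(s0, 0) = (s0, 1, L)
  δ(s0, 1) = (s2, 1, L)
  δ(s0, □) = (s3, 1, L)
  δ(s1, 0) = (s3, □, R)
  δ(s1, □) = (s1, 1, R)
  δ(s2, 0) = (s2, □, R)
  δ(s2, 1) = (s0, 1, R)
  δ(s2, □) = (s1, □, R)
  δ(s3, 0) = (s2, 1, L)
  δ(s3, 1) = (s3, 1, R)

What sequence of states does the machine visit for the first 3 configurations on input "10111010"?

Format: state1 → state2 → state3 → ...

Execution trace:
Initial: [s0]10111010
Step 1: δ(s0, 1) = (s2, 1, L) → [s2]□10111010
Step 2: δ(s2, □) = (s1, □, R) → □[s1]10111010

No transition is defined for δ(s1, 1). By convention the machine halts and rejects.

State sequence: s0 → s2 → s1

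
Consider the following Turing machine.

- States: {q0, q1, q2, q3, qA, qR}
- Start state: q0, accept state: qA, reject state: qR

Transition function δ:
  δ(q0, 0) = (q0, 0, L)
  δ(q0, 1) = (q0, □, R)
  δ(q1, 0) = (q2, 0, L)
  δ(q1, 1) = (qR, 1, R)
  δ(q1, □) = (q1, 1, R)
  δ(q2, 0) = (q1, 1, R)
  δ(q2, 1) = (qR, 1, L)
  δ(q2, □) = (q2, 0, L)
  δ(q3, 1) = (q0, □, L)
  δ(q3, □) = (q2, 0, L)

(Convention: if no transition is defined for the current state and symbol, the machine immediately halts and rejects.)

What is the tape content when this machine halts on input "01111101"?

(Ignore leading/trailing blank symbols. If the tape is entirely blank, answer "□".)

Execution trace:
Initial: [q0]01111101
Step 1: δ(q0, 0) = (q0, 0, L) → [q0]□01111101

No transition is defined for δ(q0, □). By convention the machine halts and rejects.

Final tape (ignoring leading/trailing blanks): 01111101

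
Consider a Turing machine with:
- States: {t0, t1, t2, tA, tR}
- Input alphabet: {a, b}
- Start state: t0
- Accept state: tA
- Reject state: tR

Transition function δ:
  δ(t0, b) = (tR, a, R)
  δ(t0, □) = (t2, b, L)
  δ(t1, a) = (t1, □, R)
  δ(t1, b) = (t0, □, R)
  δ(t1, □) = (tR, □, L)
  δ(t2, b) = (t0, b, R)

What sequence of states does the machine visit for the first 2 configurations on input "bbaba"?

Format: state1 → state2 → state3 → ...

Execution trace:
Initial: [t0]bbaba
Step 1: δ(t0, b) = (tR, a, R) → a[tR]baba

The machine reaches the reject state tR and halts.

State sequence: t0 → tR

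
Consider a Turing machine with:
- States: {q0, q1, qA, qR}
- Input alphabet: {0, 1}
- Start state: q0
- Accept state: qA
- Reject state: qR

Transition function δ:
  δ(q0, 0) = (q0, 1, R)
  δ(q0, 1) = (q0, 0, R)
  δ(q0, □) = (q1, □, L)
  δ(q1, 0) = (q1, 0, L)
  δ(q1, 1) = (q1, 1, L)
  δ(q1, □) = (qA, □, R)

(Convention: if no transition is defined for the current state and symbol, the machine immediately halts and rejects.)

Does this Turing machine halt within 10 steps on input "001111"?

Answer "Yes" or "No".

Execution trace:
Initial: [q0]001111
Step 1: δ(q0, 0) = (q0, 1, R) → 1[q0]01111
Step 2: δ(q0, 0) = (q0, 1, R) → 11[q0]1111
Step 3: δ(q0, 1) = (q0, 0, R) → 110[q0]111
Step 4: δ(q0, 1) = (q0, 0, R) → 1100[q0]11
Step 5: δ(q0, 1) = (q0, 0, R) → 11000[q0]1
Step 6: δ(q0, 1) = (q0, 0, R) → 110000[q0]□
Step 7: δ(q0, □) = (q1, □, L) → 11000[q1]0□
Step 8: δ(q1, 0) = (q1, 0, L) → 1100[q1]00□
Step 9: δ(q1, 0) = (q1, 0, L) → 110[q1]000□
Step 10: δ(q1, 0) = (q1, 0, L) → 11[q1]0000□

The machine has not reached a halting state after 10 steps.
The machine did not halt within the 10-step bound.

Answer: No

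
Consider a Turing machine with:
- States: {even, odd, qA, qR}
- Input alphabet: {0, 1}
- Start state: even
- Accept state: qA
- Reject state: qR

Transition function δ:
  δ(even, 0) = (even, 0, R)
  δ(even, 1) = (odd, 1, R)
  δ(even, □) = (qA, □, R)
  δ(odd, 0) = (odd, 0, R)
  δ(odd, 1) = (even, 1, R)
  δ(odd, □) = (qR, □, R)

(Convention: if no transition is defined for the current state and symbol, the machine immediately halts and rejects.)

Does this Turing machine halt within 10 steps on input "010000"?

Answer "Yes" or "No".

Execution trace:
Initial: [even]010000
Step 1: δ(even, 0) = (even, 0, R) → 0[even]10000
Step 2: δ(even, 1) = (odd, 1, R) → 01[odd]0000
Step 3: δ(odd, 0) = (odd, 0, R) → 010[odd]000
Step 4: δ(odd, 0) = (odd, 0, R) → 0100[odd]00
Step 5: δ(odd, 0) = (odd, 0, R) → 01000[odd]0
Step 6: δ(odd, 0) = (odd, 0, R) → 010000[odd]□
Step 7: δ(odd, □) = (qR, □, R) → 010000□[qR]□

The machine reaches the reject state qR and halts.
The machine halted after 7 steps (within the 10-step bound).

Answer: Yes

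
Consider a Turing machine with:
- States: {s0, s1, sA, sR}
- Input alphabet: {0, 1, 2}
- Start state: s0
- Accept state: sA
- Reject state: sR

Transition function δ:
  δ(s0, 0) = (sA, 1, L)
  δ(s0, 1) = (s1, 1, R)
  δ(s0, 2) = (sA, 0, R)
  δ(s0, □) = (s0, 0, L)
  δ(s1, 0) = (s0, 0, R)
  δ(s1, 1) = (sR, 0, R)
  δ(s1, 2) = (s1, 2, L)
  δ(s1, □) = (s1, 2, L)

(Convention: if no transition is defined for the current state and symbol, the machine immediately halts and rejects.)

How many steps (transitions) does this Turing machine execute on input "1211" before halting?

Execution trace:
Initial: [s0]1211
Step 1: δ(s0, 1) = (s1, 1, R) → 1[s1]211
Step 2: δ(s1, 2) = (s1, 2, L) → [s1]1211
Step 3: δ(s1, 1) = (sR, 0, R) → 0[sR]211

The machine reaches the reject state sR and halts.

The machine executed 3 steps before halting.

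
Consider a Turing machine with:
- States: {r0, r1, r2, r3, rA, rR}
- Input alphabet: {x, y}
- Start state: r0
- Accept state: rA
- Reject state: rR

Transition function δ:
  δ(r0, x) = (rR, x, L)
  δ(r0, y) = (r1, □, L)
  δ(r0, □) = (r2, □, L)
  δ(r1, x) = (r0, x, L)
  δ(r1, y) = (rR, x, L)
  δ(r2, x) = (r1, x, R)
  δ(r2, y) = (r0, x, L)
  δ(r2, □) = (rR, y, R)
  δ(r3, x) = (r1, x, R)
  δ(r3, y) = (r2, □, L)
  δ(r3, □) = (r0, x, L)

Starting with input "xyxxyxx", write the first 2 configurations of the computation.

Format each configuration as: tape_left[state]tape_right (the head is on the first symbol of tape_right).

Transitions applied:
Step 1: δ(r0, x) = (rR, x, L)

The first 2 configurations are:
[r0]xyxxyxx ⊢ [rR]□xyxxyxx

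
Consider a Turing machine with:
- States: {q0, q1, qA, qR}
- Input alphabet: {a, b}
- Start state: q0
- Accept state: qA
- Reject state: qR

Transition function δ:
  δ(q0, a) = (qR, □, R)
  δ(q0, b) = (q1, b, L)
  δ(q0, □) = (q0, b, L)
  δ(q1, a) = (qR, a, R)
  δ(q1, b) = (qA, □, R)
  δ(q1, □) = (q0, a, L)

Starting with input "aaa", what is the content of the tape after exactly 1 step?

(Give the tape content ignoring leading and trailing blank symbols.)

Execution trace:
Initial: [q0]aaa
Step 1: δ(q0, a) = (qR, □, R) → □[qR]aa

The machine reaches the reject state qR and halts.

After 1 step, the tape (ignoring leading/trailing blanks) is: aa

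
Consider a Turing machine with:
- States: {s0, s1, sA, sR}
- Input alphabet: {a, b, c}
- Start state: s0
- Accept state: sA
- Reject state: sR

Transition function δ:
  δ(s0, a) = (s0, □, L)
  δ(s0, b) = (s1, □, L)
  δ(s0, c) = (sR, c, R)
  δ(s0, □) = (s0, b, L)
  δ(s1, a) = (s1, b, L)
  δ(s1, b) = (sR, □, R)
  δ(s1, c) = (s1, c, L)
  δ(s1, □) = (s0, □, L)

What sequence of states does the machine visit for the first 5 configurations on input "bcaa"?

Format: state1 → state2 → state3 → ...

Execution trace:
Initial: [s0]bcaa
Step 1: δ(s0, b) = (s1, □, L) → [s1]□□caa
Step 2: δ(s1, □) = (s0, □, L) → [s0]□□□caa
Step 3: δ(s0, □) = (s0, b, L) → [s0]□b□□caa
Step 4: δ(s0, □) = (s0, b, L) → [s0]□bb□□caa

State sequence: s0 → s1 → s0 → s0 → s0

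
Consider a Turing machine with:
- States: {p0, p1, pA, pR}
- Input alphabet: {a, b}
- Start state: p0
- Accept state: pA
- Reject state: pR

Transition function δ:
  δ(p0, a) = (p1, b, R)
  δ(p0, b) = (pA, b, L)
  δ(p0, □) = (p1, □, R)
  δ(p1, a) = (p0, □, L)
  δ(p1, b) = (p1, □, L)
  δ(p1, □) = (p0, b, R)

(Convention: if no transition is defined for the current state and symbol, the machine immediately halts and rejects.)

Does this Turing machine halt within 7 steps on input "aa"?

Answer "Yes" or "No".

Execution trace:
Initial: [p0]aa
Step 1: δ(p0, a) = (p1, b, R) → b[p1]a
Step 2: δ(p1, a) = (p0, □, L) → [p0]b□
Step 3: δ(p0, b) = (pA, b, L) → [pA]□b□

The machine reaches the accept state pA and halts.
The machine halted after 3 steps (within the 7-step bound).

Answer: Yes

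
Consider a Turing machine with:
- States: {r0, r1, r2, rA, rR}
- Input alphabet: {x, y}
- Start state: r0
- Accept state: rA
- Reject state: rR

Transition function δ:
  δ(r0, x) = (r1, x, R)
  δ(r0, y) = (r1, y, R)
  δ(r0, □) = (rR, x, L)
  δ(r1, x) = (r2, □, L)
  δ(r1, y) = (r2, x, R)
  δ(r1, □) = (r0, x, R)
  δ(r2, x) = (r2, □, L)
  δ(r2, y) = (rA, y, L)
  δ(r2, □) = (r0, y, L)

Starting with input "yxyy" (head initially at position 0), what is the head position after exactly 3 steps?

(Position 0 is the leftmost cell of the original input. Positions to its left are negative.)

Execution trace (head position shown):
Step 0: [r0]yxyy  (head at position 0)
Step 1: move right → y[r1]xyy  (head at position 1)
Step 2: move left → [r2]y□yy  (head at position 0)
Step 3: move left → [rA]□y□yy  (head at position -1)

After 3 steps, the head is at position -1.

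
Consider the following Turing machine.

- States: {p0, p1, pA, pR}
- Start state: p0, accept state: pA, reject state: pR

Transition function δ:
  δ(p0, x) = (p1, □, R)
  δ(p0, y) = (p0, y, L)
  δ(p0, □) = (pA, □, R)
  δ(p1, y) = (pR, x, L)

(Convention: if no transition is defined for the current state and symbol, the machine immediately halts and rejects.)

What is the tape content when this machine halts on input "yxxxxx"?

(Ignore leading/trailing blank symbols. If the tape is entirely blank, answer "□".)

Execution trace:
Initial: [p0]yxxxxx
Step 1: δ(p0, y) = (p0, y, L) → [p0]□yxxxxx
Step 2: δ(p0, □) = (pA, □, R) → □[pA]yxxxxx

The machine reaches the accept state pA and halts.

Final tape (ignoring leading/trailing blanks): yxxxxx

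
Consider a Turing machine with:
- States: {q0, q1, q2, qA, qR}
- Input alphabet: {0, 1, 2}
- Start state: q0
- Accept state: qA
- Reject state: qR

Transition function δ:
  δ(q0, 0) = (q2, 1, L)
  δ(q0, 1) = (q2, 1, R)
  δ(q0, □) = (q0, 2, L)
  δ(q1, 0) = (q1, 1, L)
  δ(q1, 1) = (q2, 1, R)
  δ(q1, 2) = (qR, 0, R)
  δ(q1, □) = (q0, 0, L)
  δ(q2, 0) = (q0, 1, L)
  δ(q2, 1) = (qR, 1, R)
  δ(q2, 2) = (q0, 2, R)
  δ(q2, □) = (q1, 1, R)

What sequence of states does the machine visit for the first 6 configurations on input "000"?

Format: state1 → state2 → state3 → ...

Execution trace:
Initial: [q0]000
Step 1: δ(q0, 0) = (q2, 1, L) → [q2]□100
Step 2: δ(q2, □) = (q1, 1, R) → 1[q1]100
Step 3: δ(q1, 1) = (q2, 1, R) → 11[q2]00
Step 4: δ(q2, 0) = (q0, 1, L) → 1[q0]110
Step 5: δ(q0, 1) = (q2, 1, R) → 11[q2]10

State sequence: q0 → q2 → q1 → q2 → q0 → q2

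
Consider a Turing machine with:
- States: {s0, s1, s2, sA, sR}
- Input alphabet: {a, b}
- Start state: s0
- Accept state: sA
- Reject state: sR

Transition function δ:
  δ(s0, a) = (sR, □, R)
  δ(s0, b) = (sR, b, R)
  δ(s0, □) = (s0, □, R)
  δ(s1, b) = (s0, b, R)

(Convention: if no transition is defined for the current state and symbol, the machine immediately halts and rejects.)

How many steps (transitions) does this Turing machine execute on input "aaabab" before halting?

Execution trace:
Initial: [s0]aaabab
Step 1: δ(s0, a) = (sR, □, R) → □[sR]aabab

The machine reaches the reject state sR and halts.

The machine executed 1 step before halting.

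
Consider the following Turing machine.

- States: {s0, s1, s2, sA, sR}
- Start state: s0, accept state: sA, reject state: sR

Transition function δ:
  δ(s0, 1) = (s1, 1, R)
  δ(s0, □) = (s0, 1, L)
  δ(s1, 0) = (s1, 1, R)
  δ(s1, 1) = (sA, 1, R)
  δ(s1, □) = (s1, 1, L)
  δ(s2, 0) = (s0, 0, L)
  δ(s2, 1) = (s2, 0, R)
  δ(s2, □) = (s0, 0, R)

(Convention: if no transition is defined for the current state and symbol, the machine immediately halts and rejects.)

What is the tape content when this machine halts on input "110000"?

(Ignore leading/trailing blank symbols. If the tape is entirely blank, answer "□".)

Execution trace:
Initial: [s0]110000
Step 1: δ(s0, 1) = (s1, 1, R) → 1[s1]10000
Step 2: δ(s1, 1) = (sA, 1, R) → 11[sA]0000

The machine reaches the accept state sA and halts.

Final tape (ignoring leading/trailing blanks): 110000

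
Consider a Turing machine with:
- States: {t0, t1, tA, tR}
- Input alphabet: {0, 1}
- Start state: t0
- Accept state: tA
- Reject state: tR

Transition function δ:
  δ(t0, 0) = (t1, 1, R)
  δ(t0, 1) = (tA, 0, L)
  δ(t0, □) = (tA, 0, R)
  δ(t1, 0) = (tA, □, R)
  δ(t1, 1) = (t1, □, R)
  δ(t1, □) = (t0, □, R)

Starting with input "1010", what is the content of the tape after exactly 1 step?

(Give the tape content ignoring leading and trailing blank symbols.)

Execution trace:
Initial: [t0]1010
Step 1: δ(t0, 1) = (tA, 0, L) → [tA]□0010

The machine reaches the accept state tA and halts.

After 1 step, the tape (ignoring leading/trailing blanks) is: 0010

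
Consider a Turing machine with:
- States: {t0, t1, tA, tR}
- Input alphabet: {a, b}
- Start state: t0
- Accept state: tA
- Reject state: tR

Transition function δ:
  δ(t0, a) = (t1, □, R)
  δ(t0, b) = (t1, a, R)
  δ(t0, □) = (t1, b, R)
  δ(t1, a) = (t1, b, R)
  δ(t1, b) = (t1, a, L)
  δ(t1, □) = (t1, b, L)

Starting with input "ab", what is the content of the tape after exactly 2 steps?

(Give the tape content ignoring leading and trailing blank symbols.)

Execution trace:
Initial: [t0]ab
Step 1: δ(t0, a) = (t1, □, R) → □[t1]b
Step 2: δ(t1, b) = (t1, a, L) → [t1]□a

After 2 steps, the tape (ignoring leading/trailing blanks) is: a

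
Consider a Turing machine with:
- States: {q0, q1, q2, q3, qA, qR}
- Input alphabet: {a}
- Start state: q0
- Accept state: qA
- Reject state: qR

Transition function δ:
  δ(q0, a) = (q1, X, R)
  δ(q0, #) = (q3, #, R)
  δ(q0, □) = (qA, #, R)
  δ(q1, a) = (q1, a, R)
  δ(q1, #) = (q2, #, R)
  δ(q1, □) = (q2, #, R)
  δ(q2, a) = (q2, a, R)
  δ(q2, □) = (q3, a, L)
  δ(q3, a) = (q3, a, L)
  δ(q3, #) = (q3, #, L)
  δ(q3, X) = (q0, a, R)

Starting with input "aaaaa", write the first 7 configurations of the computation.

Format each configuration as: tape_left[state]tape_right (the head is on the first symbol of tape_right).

Transitions applied:
Step 1: δ(q0, a) = (q1, X, R)
Step 2: δ(q1, a) = (q1, a, R)
Step 3: δ(q1, a) = (q1, a, R)
Step 4: δ(q1, a) = (q1, a, R)
Step 5: δ(q1, a) = (q1, a, R)
Step 6: δ(q1, □) = (q2, #, R)

The first 7 configurations are:
[q0]aaaaa ⊢ X[q1]aaaa ⊢ Xa[q1]aaa ⊢ Xaa[q1]aa ⊢ Xaaa[q1]a ⊢ Xaaaa[q1]□ ⊢ Xaaaa#[q2]□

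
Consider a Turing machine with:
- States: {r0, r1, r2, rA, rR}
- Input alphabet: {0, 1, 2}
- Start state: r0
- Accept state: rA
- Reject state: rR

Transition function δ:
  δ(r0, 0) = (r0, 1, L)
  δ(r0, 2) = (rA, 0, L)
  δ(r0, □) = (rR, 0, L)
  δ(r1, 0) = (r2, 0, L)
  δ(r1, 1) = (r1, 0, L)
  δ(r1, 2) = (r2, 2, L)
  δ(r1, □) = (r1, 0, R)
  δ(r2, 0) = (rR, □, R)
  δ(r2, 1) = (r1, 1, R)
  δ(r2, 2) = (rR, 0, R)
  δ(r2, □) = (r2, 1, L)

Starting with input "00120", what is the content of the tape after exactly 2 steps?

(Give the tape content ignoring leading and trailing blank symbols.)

Execution trace:
Initial: [r0]00120
Step 1: δ(r0, 0) = (r0, 1, L) → [r0]□10120
Step 2: δ(r0, □) = (rR, 0, L) → [rR]□010120

The machine reaches the reject state rR and halts.

After 2 steps, the tape (ignoring leading/trailing blanks) is: 010120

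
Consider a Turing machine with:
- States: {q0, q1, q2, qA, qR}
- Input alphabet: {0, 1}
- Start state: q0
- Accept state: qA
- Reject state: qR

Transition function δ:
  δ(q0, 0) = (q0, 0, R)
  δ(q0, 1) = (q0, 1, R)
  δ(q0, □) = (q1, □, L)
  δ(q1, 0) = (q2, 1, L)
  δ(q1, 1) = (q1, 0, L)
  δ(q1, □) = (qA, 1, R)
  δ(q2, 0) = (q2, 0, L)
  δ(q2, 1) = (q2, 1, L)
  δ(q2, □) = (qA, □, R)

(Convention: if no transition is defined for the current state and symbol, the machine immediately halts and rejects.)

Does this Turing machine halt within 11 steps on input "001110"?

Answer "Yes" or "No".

Execution trace:
Initial: [q0]001110
Step 1: δ(q0, 0) = (q0, 0, R) → 0[q0]01110
Step 2: δ(q0, 0) = (q0, 0, R) → 00[q0]1110
Step 3: δ(q0, 1) = (q0, 1, R) → 001[q0]110
Step 4: δ(q0, 1) = (q0, 1, R) → 0011[q0]10
Step 5: δ(q0, 1) = (q0, 1, R) → 00111[q0]0
Step 6: δ(q0, 0) = (q0, 0, R) → 001110[q0]□
Step 7: δ(q0, □) = (q1, □, L) → 00111[q1]0□
Step 8: δ(q1, 0) = (q2, 1, L) → 0011[q2]11□
Step 9: δ(q2, 1) = (q2, 1, L) → 001[q2]111□
Step 10: δ(q2, 1) = (q2, 1, L) → 00[q2]1111□
Step 11: δ(q2, 1) = (q2, 1, L) → 0[q2]01111□

The machine has not reached a halting state after 11 steps.
The machine did not halt within the 11-step bound.

Answer: No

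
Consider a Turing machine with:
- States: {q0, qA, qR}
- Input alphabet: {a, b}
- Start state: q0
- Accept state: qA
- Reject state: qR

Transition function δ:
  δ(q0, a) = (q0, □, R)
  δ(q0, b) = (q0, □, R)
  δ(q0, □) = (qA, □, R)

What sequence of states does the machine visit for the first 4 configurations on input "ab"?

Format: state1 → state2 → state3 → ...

Execution trace:
Initial: [q0]ab
Step 1: δ(q0, a) = (q0, □, R) → □[q0]b
Step 2: δ(q0, b) = (q0, □, R) → □□[q0]□
Step 3: δ(q0, □) = (qA, □, R) → □□□[qA]□

The machine reaches the accept state qA and halts.

State sequence: q0 → q0 → q0 → qA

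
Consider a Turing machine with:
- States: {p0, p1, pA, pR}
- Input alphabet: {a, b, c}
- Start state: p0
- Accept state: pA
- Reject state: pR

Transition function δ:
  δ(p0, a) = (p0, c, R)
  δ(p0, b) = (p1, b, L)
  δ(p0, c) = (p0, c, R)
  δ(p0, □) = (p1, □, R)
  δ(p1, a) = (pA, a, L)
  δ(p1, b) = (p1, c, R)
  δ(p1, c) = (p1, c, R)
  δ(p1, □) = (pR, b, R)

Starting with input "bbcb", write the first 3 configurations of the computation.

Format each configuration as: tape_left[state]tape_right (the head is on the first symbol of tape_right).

Transitions applied:
Step 1: δ(p0, b) = (p1, b, L)
Step 2: δ(p1, □) = (pR, b, R)

The first 3 configurations are:
[p0]bbcb ⊢ [p1]□bbcb ⊢ b[pR]bbcb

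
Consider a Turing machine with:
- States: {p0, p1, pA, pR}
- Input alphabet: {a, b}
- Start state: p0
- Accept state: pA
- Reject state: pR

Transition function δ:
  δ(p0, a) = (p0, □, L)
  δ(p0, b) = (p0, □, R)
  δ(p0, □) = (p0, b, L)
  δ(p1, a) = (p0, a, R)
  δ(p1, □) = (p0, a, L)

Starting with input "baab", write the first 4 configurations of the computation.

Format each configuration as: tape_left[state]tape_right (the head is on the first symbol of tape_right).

Transitions applied:
Step 1: δ(p0, b) = (p0, □, R)
Step 2: δ(p0, a) = (p0, □, L)
Step 3: δ(p0, □) = (p0, b, L)

The first 4 configurations are:
[p0]baab ⊢ □[p0]aab ⊢ [p0]□□ab ⊢ [p0]□b□ab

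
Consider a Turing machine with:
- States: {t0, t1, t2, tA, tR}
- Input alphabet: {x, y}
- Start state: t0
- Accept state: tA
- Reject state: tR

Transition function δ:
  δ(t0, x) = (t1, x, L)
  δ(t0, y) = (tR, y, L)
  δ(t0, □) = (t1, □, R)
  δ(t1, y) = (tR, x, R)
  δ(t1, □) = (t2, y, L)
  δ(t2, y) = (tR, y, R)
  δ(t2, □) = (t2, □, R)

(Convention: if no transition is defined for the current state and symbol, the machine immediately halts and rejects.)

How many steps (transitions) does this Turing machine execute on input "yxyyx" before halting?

Execution trace:
Initial: [t0]yxyyx
Step 1: δ(t0, y) = (tR, y, L) → [tR]□yxyyx

The machine reaches the reject state tR and halts.

The machine executed 1 step before halting.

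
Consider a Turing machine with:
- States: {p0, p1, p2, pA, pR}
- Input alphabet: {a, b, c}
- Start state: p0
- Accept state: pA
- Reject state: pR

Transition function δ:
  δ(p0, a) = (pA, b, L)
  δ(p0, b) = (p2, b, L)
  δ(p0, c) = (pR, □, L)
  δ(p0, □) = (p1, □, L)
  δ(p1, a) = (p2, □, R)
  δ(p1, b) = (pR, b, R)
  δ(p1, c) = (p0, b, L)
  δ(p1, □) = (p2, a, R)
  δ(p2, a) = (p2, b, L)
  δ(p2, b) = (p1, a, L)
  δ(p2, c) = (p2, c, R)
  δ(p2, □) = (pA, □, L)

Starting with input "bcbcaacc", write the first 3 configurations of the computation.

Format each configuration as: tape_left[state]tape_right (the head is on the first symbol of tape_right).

Transitions applied:
Step 1: δ(p0, b) = (p2, b, L)
Step 2: δ(p2, □) = (pA, □, L)

The first 3 configurations are:
[p0]bcbcaacc ⊢ [p2]□bcbcaacc ⊢ [pA]□□bcbcaacc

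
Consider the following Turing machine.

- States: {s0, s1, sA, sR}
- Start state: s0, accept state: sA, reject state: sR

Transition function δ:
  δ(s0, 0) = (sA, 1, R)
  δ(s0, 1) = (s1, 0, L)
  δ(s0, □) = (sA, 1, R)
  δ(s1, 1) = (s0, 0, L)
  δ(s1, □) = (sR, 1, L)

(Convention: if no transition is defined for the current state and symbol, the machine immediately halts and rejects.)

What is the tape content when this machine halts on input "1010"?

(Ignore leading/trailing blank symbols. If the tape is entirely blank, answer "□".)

Execution trace:
Initial: [s0]1010
Step 1: δ(s0, 1) = (s1, 0, L) → [s1]□0010
Step 2: δ(s1, □) = (sR, 1, L) → [sR]□10010

The machine reaches the reject state sR and halts.

Final tape (ignoring leading/trailing blanks): 10010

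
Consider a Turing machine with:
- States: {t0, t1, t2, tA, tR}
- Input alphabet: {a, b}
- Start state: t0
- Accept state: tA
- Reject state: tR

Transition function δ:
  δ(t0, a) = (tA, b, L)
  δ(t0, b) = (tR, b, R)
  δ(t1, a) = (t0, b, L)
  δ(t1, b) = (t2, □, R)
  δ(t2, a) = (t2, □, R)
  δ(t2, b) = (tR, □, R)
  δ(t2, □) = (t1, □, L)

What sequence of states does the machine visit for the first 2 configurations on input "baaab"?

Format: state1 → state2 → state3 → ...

Execution trace:
Initial: [t0]baaab
Step 1: δ(t0, b) = (tR, b, R) → b[tR]aaab

The machine reaches the reject state tR and halts.

State sequence: t0 → tR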